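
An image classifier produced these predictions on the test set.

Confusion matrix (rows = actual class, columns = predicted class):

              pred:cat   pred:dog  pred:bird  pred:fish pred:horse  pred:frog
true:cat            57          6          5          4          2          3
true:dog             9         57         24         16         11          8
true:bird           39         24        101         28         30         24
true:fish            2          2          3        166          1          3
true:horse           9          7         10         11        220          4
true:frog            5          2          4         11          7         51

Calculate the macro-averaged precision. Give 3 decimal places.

0.634

Per-class precision (TP/(TP+FP)):
  cat: TP=57, FP=9+39+2+9+5=64 → 57/121 = 0.4711
  dog: TP=57, FP=6+24+2+7+2=41 → 57/98 = 0.5816
  bird: TP=101, FP=5+24+3+10+4=46 → 101/147 = 0.6871
  fish: TP=166, FP=4+16+28+11+11=70 → 166/236 = 0.7034
  horse: TP=220, FP=2+11+30+1+7=51 → 220/271 = 0.8118
  frog: TP=51, FP=3+8+24+3+4=42 → 51/93 = 0.5484
Macro-precision = mean = (0.4711 + 0.5816 + 0.6871 + 0.7034 + 0.8118 + 0.5484) / 6 = 0.634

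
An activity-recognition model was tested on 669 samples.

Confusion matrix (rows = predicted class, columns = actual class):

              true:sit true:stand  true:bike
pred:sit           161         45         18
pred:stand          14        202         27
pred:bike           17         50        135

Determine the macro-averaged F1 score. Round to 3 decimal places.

0.743

Per-class F1 score (2·TP/(2·TP+FP+FN)):
  sit: TP=161, FP=45+18=63, FN=14+17=31 → 322/416 = 0.7740
  stand: TP=202, FP=14+27=41, FN=45+50=95 → 404/540 = 0.7481
  bike: TP=135, FP=17+50=67, FN=18+27=45 → 270/382 = 0.7068
Macro-F1 score = mean = (0.7740 + 0.7481 + 0.7068) / 3 = 0.743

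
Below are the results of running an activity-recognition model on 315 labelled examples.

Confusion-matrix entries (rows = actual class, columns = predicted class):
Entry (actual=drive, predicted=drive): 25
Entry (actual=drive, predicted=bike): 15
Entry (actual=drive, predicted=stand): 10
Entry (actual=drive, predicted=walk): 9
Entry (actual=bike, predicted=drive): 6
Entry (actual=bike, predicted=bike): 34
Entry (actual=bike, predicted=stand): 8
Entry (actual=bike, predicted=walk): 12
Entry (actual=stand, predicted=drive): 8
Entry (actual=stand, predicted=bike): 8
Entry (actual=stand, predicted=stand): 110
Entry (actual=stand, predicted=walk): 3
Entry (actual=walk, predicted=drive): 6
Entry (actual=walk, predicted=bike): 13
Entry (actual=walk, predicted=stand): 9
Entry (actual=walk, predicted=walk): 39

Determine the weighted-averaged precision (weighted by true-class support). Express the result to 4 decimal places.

0.6571

Per-class precision (TP/(TP+FP)):
  drive: TP=25, FP=6+8+6=20 → 25/45 = 0.55556
  bike: TP=34, FP=15+8+13=36 → 34/70 = 0.48571
  stand: TP=110, FP=10+8+9=27 → 110/137 = 0.80292
  walk: TP=39, FP=9+12+3=24 → 39/63 = 0.61905
Weighted-precision = Σ (supportᵢ/N)·precisionᵢ with N=315: (59/315)·0.55556 + (60/315)·0.48571 + (129/315)·0.80292 + (67/315)·0.61905 = 0.6571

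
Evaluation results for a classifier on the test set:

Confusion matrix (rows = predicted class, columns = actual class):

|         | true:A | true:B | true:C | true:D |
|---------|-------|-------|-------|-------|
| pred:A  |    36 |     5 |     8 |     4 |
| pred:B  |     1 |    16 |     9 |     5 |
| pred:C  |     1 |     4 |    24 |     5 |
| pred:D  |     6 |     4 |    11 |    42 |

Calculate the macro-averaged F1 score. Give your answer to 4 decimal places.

Per-class F1 score (2·TP/(2·TP+FP+FN)):
  A: TP=36, FP=5+8+4=17, FN=1+1+6=8 → 72/97 = 0.74227
  B: TP=16, FP=1+9+5=15, FN=5+4+4=13 → 32/60 = 0.53333
  C: TP=24, FP=1+4+5=10, FN=8+9+11=28 → 48/86 = 0.55814
  D: TP=42, FP=6+4+11=21, FN=4+5+5=14 → 84/119 = 0.70588
Macro-F1 score = mean = (0.74227 + 0.53333 + 0.55814 + 0.70588) / 4 = 0.6349

0.6349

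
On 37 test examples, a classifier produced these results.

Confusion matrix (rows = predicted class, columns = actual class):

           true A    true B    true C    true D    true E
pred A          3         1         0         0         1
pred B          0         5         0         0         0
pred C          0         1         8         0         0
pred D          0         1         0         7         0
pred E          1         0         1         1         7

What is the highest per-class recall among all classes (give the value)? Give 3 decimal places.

0.889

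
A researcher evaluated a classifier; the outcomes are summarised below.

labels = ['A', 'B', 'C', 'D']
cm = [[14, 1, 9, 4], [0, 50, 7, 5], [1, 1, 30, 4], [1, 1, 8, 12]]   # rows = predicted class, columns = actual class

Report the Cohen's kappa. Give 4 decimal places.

0.6035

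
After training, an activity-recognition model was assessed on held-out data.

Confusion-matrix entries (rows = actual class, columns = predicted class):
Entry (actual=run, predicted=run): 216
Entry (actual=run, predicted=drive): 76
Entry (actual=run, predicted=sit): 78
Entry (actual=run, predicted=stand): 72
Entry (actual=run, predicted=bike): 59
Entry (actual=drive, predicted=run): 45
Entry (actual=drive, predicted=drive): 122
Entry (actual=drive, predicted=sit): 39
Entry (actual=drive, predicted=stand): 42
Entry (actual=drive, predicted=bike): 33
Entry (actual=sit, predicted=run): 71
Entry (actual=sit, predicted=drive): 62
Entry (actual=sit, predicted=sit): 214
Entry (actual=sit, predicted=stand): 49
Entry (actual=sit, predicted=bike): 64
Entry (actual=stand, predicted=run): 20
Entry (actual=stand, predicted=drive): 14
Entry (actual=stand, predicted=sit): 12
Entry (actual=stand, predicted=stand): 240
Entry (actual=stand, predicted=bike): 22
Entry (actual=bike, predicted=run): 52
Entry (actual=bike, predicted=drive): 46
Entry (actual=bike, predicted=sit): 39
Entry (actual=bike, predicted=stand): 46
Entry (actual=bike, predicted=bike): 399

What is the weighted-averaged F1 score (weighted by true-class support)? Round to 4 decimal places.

Per-class F1 score (2·TP/(2·TP+FP+FN)):
  run: TP=216, FP=45+71+20+52=188, FN=76+78+72+59=285 → 432/905 = 0.47735
  drive: TP=122, FP=76+62+14+46=198, FN=45+39+42+33=159 → 244/601 = 0.40599
  sit: TP=214, FP=78+39+12+39=168, FN=71+62+49+64=246 → 428/842 = 0.50831
  stand: TP=240, FP=72+42+49+46=209, FN=20+14+12+22=68 → 480/757 = 0.63408
  bike: TP=399, FP=59+33+64+22=178, FN=52+46+39+46=183 → 798/1159 = 0.68852
Weighted-F1 score = Σ (supportᵢ/N)·F1 scoreᵢ with N=2132: (501/2132)·0.47735 + (281/2132)·0.40599 + (460/2132)·0.50831 + (308/2132)·0.63408 + (582/2132)·0.68852 = 0.5549

0.5549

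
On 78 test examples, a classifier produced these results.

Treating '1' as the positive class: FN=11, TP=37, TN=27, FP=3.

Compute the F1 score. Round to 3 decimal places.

0.841

Precision = TP/(TP+FP) = 37/40 = 0.9250
Recall = TP/(TP+FN) = 37/48 = 0.7708
F1 = 2·TP/(2·TP+FP+FN) = 74/88 = 0.841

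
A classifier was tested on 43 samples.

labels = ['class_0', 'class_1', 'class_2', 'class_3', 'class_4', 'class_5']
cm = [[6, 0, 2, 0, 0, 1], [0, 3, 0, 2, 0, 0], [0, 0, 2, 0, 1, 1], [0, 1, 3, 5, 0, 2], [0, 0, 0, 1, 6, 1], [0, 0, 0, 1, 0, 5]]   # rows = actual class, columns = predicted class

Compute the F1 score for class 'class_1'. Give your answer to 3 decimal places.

0.667

F1 score = 2·TP/(2·TP+FP+FN).
class_1: TP=3, FP=0+0+1+0+0=1, FN=0+0+2+0+0=2 → 6/9 = 0.6667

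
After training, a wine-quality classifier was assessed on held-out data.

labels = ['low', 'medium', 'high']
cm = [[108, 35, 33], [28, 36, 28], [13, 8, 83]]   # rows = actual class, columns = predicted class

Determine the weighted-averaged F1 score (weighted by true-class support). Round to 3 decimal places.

0.606

Per-class F1 score (2·TP/(2·TP+FP+FN)):
  low: TP=108, FP=28+13=41, FN=35+33=68 → 216/325 = 0.6646
  medium: TP=36, FP=35+8=43, FN=28+28=56 → 72/171 = 0.4211
  high: TP=83, FP=33+28=61, FN=13+8=21 → 166/248 = 0.6694
Weighted-F1 score = Σ (supportᵢ/N)·F1 scoreᵢ with N=372: (176/372)·0.6646 + (92/372)·0.4211 + (104/372)·0.6694 = 0.606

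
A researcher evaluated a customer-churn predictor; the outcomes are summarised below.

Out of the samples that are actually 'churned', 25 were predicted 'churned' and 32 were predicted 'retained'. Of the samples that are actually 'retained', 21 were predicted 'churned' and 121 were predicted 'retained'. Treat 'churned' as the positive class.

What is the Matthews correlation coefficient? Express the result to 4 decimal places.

MCC = (TP·TN − FP·FN) / √((TP+FP)(TP+FN)(TN+FP)(TN+FN))
Numerator = 25·121 − 21·32 = 2353
Denominator = √(46·57·142·153) = √56965572 = 7547.5540
MCC = 2353 / 7547.5540 = 0.3118

0.3118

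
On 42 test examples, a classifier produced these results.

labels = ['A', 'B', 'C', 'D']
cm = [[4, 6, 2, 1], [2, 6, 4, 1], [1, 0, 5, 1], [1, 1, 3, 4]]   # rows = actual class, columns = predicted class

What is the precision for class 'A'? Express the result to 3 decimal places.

0.500

Take TP from the diagonal, FP from the rest of the 'A' prediction marginal, FN from the rest of the 'A' actual marginal.
precision = TP/(TP+FP).
A: TP=4, FP=2+1+1=4 → 4/8 = 0.5000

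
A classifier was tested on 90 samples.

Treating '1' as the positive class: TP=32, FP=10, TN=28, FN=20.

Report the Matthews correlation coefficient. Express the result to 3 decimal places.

0.349

MCC = (TP·TN − FP·FN) / √((TP+FP)(TP+FN)(TN+FP)(TN+FN))
Numerator = 32·28 − 10·20 = 696
Denominator = √(42·52·38·48) = √3983616 = 1995.8998
MCC = 696 / 1995.8998 = 0.349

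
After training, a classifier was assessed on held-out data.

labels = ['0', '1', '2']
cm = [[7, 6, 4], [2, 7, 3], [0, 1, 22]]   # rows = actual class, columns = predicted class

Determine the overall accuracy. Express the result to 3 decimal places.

0.692

Accuracy = trace / total = (7+7+22=36) / 52 = 36/52 = 0.692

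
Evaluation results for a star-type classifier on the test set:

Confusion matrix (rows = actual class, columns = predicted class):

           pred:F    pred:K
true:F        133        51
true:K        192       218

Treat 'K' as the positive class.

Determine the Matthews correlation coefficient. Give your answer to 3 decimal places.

0.236

MCC = (TP·TN − FP·FN) / √((TP+FP)(TP+FN)(TN+FP)(TN+FN))
Numerator = 218·133 − 51·192 = 19202
Denominator = √(269·410·184·325) = √6595342000 = 81211.7110
MCC = 19202 / 81211.7110 = 0.236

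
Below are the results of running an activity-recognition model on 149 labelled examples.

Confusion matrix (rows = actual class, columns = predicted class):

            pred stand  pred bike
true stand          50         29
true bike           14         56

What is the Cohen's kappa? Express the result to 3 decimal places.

0.428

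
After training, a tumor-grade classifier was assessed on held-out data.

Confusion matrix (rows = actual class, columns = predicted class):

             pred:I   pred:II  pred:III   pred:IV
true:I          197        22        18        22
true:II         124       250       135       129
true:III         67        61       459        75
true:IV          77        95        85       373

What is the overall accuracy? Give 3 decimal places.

0.584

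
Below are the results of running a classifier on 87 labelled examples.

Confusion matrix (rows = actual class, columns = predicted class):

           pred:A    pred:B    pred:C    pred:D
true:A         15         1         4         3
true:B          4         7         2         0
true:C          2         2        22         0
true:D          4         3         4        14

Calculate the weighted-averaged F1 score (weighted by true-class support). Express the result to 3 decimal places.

0.664

Per-class F1 score (2·TP/(2·TP+FP+FN)):
  A: TP=15, FP=4+2+4=10, FN=1+4+3=8 → 30/48 = 0.6250
  B: TP=7, FP=1+2+3=6, FN=4+2+0=6 → 14/26 = 0.5385
  C: TP=22, FP=4+2+4=10, FN=2+2+0=4 → 44/58 = 0.7586
  D: TP=14, FP=3+0+0=3, FN=4+3+4=11 → 28/42 = 0.6667
Weighted-F1 score = Σ (supportᵢ/N)·F1 scoreᵢ with N=87: (23/87)·0.6250 + (13/87)·0.5385 + (26/87)·0.7586 + (25/87)·0.6667 = 0.664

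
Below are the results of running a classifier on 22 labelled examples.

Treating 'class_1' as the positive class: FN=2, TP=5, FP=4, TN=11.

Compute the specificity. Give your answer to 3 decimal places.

0.733

Specificity = TN/(TN+FP) = 11/(11+4) = 0.733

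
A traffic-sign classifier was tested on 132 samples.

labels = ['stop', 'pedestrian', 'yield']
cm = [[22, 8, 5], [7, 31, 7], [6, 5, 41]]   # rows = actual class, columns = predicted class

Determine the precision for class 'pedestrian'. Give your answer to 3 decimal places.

0.705

precision = TP/(TP+FP).
pedestrian: TP=31, FP=8+5=13 → 31/44 = 0.7045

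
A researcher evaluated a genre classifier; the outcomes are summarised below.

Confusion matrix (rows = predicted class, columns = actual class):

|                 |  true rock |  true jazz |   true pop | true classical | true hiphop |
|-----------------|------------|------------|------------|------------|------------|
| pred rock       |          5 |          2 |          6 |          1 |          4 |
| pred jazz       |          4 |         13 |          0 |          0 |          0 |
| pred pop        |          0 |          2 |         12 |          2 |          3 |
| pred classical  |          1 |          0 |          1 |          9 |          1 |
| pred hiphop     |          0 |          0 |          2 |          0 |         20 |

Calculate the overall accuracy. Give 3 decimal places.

0.670

Accuracy = trace / total = (5+13+12+9+20=59) / 88 = 59/88 = 0.670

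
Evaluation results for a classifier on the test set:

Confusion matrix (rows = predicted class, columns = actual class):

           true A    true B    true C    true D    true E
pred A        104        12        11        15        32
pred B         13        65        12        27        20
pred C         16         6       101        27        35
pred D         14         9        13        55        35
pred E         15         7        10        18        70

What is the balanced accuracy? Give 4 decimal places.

Balanced accuracy = mean of per-class recall.
  A: recall = 104/162 = 0.64198
  B: recall = 65/99 = 0.65657
  C: recall = 101/147 = 0.68707
  D: recall = 55/142 = 0.38732
  E: recall = 70/192 = 0.36458
Mean = (0.64198 + 0.65657 + 0.68707 + 0.38732 + 0.36458) / 5 = 0.5475

0.5475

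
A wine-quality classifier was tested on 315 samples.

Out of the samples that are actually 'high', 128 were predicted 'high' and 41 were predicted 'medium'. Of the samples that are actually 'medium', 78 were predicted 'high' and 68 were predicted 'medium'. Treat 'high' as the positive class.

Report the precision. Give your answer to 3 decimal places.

0.621

Precision = TP/(TP+FP) = 128/(128+78) = 128/206 = 0.621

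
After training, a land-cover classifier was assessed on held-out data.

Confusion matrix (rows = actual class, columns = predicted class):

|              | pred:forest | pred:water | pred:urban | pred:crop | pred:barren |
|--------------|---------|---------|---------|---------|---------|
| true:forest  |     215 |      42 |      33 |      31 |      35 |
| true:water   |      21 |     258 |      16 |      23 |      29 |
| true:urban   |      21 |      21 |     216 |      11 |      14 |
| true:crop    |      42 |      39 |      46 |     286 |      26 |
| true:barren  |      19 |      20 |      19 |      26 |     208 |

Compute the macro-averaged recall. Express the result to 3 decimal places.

0.695

Per-class recall (TP/(TP+FN)):
  forest: TP=215, FN=42+33+31+35=141 → 215/356 = 0.6039
  water: TP=258, FN=21+16+23+29=89 → 258/347 = 0.7435
  urban: TP=216, FN=21+21+11+14=67 → 216/283 = 0.7633
  crop: TP=286, FN=42+39+46+26=153 → 286/439 = 0.6515
  barren: TP=208, FN=19+20+19+26=84 → 208/292 = 0.7123
Macro-recall = mean = (0.6039 + 0.7435 + 0.7633 + 0.6515 + 0.7123) / 5 = 0.695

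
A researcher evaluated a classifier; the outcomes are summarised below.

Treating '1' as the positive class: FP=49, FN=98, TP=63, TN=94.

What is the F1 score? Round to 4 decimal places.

0.4615

Precision = TP/(TP+FP) = 63/112 = 0.5625
Recall = TP/(TP+FN) = 63/161 = 0.3913
F1 = 2·TP/(2·TP+FP+FN) = 126/273 = 0.4615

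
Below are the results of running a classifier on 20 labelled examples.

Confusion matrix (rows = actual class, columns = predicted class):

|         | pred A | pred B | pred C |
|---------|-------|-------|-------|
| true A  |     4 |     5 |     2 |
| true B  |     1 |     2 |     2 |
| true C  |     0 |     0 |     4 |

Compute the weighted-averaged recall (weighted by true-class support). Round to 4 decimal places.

Per-class recall (TP/(TP+FN)):
  A: TP=4, FN=5+2=7 → 4/11 = 0.36364
  B: TP=2, FN=1+2=3 → 2/5 = 0.40000
  C: TP=4, FN=0+0=0 → 4/4 = 1.00000
Weighted-recall = Σ (supportᵢ/N)·recallᵢ with N=20: (11/20)·0.36364 + (5/20)·0.40000 + (4/20)·1.00000 = 0.5000

0.5000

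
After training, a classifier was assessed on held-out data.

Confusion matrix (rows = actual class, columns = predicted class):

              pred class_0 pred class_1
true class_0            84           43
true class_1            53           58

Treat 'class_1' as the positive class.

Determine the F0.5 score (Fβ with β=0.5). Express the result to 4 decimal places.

Fβ = (1+β²)·TP / ((1+β²)·TP + β²·FN + FP), with β²=1/4
= 1.25·58 / (1.25·58 + 0.25·53 + 43) = 0.5631

0.5631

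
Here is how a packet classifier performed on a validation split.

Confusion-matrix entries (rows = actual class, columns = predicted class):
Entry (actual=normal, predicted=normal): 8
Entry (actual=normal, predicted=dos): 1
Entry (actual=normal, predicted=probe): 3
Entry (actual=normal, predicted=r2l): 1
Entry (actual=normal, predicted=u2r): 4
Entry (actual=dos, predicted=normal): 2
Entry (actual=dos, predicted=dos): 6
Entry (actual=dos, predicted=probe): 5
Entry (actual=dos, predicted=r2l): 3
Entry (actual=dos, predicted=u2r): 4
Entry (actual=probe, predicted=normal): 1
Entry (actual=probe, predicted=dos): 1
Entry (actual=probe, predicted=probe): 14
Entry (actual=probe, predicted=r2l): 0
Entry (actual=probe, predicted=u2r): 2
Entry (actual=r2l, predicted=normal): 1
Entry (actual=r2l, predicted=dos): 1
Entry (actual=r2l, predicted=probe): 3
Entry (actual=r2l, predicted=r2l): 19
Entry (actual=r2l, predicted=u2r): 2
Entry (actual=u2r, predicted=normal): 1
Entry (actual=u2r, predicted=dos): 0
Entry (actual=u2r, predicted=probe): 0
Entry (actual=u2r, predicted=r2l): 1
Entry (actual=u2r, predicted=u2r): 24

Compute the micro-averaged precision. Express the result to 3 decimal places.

0.664

Micro-averaging pools counts across classes: ΣTP=71, ΣFP=36, ΣFN=36.
Micro-precision = TP/(TP+FP) on pooled counts = 0.664 (equals overall accuracy in single-label multiclass).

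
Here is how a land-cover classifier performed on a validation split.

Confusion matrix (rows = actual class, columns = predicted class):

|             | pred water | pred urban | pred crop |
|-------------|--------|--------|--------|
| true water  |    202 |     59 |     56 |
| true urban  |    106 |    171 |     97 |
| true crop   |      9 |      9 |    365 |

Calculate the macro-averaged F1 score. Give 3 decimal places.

0.668

Per-class F1 score (2·TP/(2·TP+FP+FN)):
  water: TP=202, FP=106+9=115, FN=59+56=115 → 404/634 = 0.6372
  urban: TP=171, FP=59+9=68, FN=106+97=203 → 342/613 = 0.5579
  crop: TP=365, FP=56+97=153, FN=9+9=18 → 730/901 = 0.8102
Macro-F1 score = mean = (0.6372 + 0.5579 + 0.8102) / 3 = 0.668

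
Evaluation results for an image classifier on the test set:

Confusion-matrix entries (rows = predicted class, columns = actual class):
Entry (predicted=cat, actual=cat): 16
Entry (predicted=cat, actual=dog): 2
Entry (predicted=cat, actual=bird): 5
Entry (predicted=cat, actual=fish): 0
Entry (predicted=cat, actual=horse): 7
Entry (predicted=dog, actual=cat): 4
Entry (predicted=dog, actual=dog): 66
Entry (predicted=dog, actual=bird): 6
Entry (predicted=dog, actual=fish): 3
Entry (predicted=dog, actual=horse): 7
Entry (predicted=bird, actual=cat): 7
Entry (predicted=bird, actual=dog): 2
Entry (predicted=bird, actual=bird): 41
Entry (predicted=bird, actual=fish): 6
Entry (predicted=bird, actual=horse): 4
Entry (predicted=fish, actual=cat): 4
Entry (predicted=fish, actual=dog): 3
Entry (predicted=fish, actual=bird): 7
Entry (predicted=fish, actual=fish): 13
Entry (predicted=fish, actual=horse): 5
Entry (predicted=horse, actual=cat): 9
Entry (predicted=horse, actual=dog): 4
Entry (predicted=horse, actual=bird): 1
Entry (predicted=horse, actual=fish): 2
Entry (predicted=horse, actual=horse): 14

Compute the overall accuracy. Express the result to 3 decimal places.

Accuracy = trace / total = (16+66+41+13+14=150) / 238 = 150/238 = 0.630

0.630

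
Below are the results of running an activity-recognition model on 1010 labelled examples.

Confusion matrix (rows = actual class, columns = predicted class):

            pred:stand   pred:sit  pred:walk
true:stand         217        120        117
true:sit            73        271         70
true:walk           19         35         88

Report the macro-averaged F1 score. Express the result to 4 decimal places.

Per-class F1 score (2·TP/(2·TP+FP+FN)):
  stand: TP=217, FP=73+19=92, FN=120+117=237 → 434/763 = 0.56881
  sit: TP=271, FP=120+35=155, FN=73+70=143 → 542/840 = 0.64524
  walk: TP=88, FP=117+70=187, FN=19+35=54 → 176/417 = 0.42206
Macro-F1 score = mean = (0.56881 + 0.64524 + 0.42206) / 3 = 0.5454

0.5454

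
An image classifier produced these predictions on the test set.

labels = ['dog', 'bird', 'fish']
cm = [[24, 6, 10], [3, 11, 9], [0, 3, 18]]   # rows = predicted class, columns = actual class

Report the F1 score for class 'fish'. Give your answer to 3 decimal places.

0.621

Treat 'fish' as positive and all other classes as negative.
F1 score = 2·TP/(2·TP+FP+FN).
fish: TP=18, FP=0+3=3, FN=10+9=19 → 36/58 = 0.6207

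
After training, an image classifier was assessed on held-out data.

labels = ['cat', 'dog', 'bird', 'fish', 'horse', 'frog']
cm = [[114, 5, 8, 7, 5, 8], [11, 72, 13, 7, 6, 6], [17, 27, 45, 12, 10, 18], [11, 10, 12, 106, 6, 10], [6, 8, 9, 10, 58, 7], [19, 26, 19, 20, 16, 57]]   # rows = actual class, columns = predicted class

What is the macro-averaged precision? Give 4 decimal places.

Per-class precision (TP/(TP+FP)):
  cat: TP=114, FP=11+17+11+6+19=64 → 114/178 = 0.64045
  dog: TP=72, FP=5+27+10+8+26=76 → 72/148 = 0.48649
  bird: TP=45, FP=8+13+12+9+19=61 → 45/106 = 0.42453
  fish: TP=106, FP=7+7+12+10+20=56 → 106/162 = 0.65432
  horse: TP=58, FP=5+6+10+6+16=43 → 58/101 = 0.57426
  frog: TP=57, FP=8+6+18+10+7=49 → 57/106 = 0.53774
Macro-precision = mean = (0.64045 + 0.48649 + 0.42453 + 0.65432 + 0.57426 + 0.53774) / 6 = 0.5530

0.5530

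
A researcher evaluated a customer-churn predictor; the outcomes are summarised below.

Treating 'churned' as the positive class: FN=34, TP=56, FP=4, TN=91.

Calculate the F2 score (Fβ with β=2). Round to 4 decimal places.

Fβ = (1+β²)·TP / ((1+β²)·TP + β²·FN + FP), with β²=4
= 5·56 / (5·56 + 4·34 + 4) = 0.6667

0.6667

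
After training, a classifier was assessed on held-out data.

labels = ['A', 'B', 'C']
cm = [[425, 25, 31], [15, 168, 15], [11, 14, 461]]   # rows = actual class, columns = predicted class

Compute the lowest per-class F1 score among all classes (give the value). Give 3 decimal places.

0.830

Per-class F1 score (2·TP/(2·TP+FP+FN)):
  A: TP=425, FP=15+11=26, FN=25+31=56 → 850/932 = 0.9120
  B: TP=168, FP=25+14=39, FN=15+15=30 → 336/405 = 0.8296
  C: TP=461, FP=31+15=46, FN=11+14=25 → 922/993 = 0.9285
Lowest is class 'B' with F1 score = 0.830.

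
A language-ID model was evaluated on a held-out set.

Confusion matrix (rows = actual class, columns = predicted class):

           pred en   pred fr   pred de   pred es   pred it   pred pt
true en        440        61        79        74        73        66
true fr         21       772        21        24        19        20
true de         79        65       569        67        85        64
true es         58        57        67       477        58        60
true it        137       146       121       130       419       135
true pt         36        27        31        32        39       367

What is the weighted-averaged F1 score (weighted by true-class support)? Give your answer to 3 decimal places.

0.600

Per-class F1 score (2·TP/(2·TP+FP+FN)):
  en: TP=440, FP=21+79+58+137+36=331, FN=61+79+74+73+66=353 → 880/1564 = 0.5627
  fr: TP=772, FP=61+65+57+146+27=356, FN=21+21+24+19+20=105 → 1544/2005 = 0.7701
  de: TP=569, FP=79+21+67+121+31=319, FN=79+65+67+85+64=360 → 1138/1817 = 0.6263
  es: TP=477, FP=74+24+67+130+32=327, FN=58+57+67+58+60=300 → 954/1581 = 0.6034
  it: TP=419, FP=73+19+85+58+39=274, FN=137+146+121+130+135=669 → 838/1781 = 0.4705
  pt: TP=367, FP=66+20+64+60+135=345, FN=36+27+31+32+39=165 → 734/1244 = 0.5900
Weighted-F1 score = Σ (supportᵢ/N)·F1 scoreᵢ with N=4996: (793/4996)·0.5627 + (877/4996)·0.7701 + (929/4996)·0.6263 + (777/4996)·0.6034 + (1088/4996)·0.4705 + (532/4996)·0.5900 = 0.600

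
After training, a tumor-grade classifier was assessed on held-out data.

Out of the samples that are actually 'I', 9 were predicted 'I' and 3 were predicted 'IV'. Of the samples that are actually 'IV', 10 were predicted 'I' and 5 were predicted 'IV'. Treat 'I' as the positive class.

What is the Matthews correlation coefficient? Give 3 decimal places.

0.091

MCC = (TP·TN − FP·FN) / √((TP+FP)(TP+FN)(TN+FP)(TN+FN))
Numerator = 9·5 − 10·3 = 15
Denominator = √(19·12·15·8) = √27360 = 165.4086
MCC = 15 / 165.4086 = 0.091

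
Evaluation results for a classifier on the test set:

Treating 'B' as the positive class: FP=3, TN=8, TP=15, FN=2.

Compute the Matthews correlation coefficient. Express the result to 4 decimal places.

0.6214

MCC = (TP·TN − FP·FN) / √((TP+FP)(TP+FN)(TN+FP)(TN+FN))
Numerator = 15·8 − 3·2 = 114
Denominator = √(18·17·11·10) = √33660 = 183.4666
MCC = 114 / 183.4666 = 0.6214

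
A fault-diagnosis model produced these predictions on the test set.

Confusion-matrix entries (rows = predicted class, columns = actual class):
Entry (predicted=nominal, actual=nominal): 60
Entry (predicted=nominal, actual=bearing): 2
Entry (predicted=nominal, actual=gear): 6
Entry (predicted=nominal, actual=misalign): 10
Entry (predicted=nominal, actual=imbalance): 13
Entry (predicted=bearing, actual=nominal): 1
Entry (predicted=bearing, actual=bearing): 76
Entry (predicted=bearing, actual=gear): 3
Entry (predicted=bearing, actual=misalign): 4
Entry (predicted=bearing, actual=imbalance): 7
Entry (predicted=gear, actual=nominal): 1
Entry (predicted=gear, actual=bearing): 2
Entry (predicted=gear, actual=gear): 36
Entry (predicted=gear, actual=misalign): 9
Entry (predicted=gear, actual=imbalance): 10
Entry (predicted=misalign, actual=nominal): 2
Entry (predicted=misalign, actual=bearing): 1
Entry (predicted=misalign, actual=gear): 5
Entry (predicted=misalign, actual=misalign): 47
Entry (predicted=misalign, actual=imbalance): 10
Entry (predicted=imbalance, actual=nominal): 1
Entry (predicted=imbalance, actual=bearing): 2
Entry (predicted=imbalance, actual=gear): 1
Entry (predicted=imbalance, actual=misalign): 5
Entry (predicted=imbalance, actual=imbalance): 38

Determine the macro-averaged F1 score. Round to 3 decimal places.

Per-class F1 score (2·TP/(2·TP+FP+FN)):
  nominal: TP=60, FP=2+6+10+13=31, FN=1+1+2+1=5 → 120/156 = 0.7692
  bearing: TP=76, FP=1+3+4+7=15, FN=2+2+1+2=7 → 152/174 = 0.8736
  gear: TP=36, FP=1+2+9+10=22, FN=6+3+5+1=15 → 72/109 = 0.6606
  misalign: TP=47, FP=2+1+5+10=18, FN=10+4+9+5=28 → 94/140 = 0.6714
  imbalance: TP=38, FP=1+2+1+5=9, FN=13+7+10+10=40 → 76/125 = 0.6080
Macro-F1 score = mean = (0.7692 + 0.8736 + 0.6606 + 0.6714 + 0.6080) / 5 = 0.717

0.717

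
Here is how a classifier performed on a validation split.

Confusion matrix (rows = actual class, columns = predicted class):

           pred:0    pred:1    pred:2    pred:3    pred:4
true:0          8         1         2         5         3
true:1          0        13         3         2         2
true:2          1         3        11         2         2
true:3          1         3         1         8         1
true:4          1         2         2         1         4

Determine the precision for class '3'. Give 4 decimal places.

Take TP from the diagonal, FP from the rest of the '3' prediction marginal, FN from the rest of the '3' actual marginal.
precision = TP/(TP+FP).
3: TP=8, FP=5+2+2+1=10 → 8/18 = 0.44444

0.4444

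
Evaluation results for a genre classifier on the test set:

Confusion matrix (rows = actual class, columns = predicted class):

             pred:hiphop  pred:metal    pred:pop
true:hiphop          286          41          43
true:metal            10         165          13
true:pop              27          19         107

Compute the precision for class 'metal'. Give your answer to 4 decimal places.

Treat 'metal' as positive and all other classes as negative.
precision = TP/(TP+FP).
metal: TP=165, FP=41+19=60 → 165/225 = 0.73333

0.7333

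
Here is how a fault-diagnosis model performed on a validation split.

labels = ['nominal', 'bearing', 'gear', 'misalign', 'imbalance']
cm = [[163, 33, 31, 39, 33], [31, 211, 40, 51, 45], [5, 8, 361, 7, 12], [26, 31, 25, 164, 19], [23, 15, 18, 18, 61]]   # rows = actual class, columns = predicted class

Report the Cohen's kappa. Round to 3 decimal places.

Observed agreement pₒ = trace/N = 960/1470 = 0.6531
Expected agreement pₑ = Σ (rowᵢ·colᵢ)/N² = (299·248 + 378·298 + 393·475 + 265·279 + 135·170)/1470² = 0.2177
κ = (pₒ − pₑ)/(1 − pₑ) = (0.6531 − 0.2177)/(1 − 0.2177) = 0.557

0.557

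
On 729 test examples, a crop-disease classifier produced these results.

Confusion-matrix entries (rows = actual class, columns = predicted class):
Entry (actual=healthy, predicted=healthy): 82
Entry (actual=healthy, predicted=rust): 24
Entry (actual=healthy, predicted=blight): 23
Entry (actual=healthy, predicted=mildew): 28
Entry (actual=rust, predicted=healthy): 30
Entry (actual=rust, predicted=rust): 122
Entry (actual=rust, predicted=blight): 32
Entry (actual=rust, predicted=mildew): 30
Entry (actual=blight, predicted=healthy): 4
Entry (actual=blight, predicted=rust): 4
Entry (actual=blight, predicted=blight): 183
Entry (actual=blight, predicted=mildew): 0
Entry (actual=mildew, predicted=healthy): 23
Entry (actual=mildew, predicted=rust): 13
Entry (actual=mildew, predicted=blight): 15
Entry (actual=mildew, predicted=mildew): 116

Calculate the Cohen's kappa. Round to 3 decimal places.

0.585

Observed agreement pₒ = trace/N = 503/729 = 0.6900
Expected agreement pₑ = Σ (rowᵢ·colᵢ)/N² = (157·139 + 214·163 + 191·253 + 167·174)/729² = 0.2523
κ = (pₒ − pₑ)/(1 − pₑ) = (0.6900 − 0.2523)/(1 − 0.2523) = 0.585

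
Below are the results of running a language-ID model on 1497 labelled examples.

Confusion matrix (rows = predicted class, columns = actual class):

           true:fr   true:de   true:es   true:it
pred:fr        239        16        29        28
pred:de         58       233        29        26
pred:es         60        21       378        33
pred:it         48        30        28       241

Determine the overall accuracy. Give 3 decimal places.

0.729

Accuracy = trace / total = (239+233+378+241=1091) / 1497 = 1091/1497 = 0.729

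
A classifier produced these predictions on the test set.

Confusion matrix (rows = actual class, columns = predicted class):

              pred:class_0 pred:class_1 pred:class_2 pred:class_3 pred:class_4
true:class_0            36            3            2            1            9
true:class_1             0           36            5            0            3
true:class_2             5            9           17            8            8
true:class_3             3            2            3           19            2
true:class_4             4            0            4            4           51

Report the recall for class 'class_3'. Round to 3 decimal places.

One-vs-rest for 'class_3': TP = diagonal; FP = other classes predicted 'class_3'; FN = 'class_3' predicted as other.
recall = TP/(TP+FN).
class_3: TP=19, FN=3+2+3+2=10 → 19/29 = 0.6552

0.655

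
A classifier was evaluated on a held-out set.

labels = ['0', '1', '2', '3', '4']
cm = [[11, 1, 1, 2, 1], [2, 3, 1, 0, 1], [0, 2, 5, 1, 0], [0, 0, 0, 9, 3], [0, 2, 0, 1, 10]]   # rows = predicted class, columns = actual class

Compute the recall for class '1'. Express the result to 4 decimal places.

recall = TP/(TP+FN).
1: TP=3, FN=1+2+0+2=5 → 3/8 = 0.37500

0.3750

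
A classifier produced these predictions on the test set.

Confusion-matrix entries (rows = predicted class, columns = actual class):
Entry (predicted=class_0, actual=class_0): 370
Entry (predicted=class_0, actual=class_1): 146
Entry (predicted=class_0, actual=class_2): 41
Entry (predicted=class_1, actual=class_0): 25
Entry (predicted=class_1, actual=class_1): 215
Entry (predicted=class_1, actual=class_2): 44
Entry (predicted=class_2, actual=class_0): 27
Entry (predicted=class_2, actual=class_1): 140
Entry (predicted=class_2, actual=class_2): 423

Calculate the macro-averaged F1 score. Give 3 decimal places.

Per-class F1 score (2·TP/(2·TP+FP+FN)):
  class_0: TP=370, FP=146+41=187, FN=25+27=52 → 740/979 = 0.7559
  class_1: TP=215, FP=25+44=69, FN=146+140=286 → 430/785 = 0.5478
  class_2: TP=423, FP=27+140=167, FN=41+44=85 → 846/1098 = 0.7705
Macro-F1 score = mean = (0.7559 + 0.5478 + 0.7705) / 3 = 0.691

0.691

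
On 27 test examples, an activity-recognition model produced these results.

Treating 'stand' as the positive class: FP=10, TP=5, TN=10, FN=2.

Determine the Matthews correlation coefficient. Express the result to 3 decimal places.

0.189

MCC = (TP·TN − FP·FN) / √((TP+FP)(TP+FN)(TN+FP)(TN+FN))
Numerator = 5·10 − 10·2 = 30
Denominator = √(15·7·20·12) = √25200 = 158.7451
MCC = 30 / 158.7451 = 0.189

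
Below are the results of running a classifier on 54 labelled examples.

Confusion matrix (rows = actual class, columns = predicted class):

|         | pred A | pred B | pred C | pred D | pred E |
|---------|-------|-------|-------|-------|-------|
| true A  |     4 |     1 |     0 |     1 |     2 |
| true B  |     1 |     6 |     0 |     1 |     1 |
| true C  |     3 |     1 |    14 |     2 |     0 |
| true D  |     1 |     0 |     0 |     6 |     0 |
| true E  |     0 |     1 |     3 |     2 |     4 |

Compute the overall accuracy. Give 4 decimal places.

Accuracy = trace / total = (4+6+14+6+4=34) / 54 = 34/54 = 0.6296

0.6296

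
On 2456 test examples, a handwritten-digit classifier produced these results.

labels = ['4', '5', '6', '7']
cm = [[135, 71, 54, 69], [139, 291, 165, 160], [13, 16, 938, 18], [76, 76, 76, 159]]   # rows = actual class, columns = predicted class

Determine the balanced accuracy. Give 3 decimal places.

0.540

Balanced accuracy = mean of per-class recall.
  4: recall = 135/329 = 0.4103
  5: recall = 291/755 = 0.3854
  6: recall = 938/985 = 0.9523
  7: recall = 159/387 = 0.4109
Mean = (0.4103 + 0.3854 + 0.9523 + 0.4109) / 4 = 0.540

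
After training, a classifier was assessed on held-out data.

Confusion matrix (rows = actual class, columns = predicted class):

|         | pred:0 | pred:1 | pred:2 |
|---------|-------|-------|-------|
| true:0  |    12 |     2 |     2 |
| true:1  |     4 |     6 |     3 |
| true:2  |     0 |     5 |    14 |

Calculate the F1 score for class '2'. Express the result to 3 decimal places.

0.737

F1 score = 2·TP/(2·TP+FP+FN).
2: TP=14, FP=2+3=5, FN=0+5=5 → 28/38 = 0.7368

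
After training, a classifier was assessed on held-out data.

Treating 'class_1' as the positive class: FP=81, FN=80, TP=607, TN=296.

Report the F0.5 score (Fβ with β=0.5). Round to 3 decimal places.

Fβ = (1+β²)·TP / ((1+β²)·TP + β²·FN + FP), with β²=1/4
= 1.25·607 / (1.25·607 + 0.25·80 + 81) = 0.883

0.883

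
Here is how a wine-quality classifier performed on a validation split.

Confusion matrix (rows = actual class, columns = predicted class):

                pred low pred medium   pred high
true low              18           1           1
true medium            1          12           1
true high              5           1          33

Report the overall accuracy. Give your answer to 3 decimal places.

Accuracy = trace / total = (18+12+33=63) / 73 = 63/73 = 0.863

0.863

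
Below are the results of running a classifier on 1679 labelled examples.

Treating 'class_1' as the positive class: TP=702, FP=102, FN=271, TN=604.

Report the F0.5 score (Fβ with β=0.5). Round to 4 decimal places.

Fβ = (1+β²)·TP / ((1+β²)·TP + β²·FN + FP), with β²=1/4
= 1.25·702 / (1.25·702 + 0.25·271 + 102) = 0.8379

0.8379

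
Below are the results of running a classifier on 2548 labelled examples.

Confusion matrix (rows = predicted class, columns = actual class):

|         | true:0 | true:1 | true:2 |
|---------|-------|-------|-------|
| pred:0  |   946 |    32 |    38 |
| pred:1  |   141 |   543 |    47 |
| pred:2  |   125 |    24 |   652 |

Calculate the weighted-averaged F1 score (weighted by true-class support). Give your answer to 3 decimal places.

0.841

Per-class F1 score (2·TP/(2·TP+FP+FN)):
  0: TP=946, FP=32+38=70, FN=141+125=266 → 1892/2228 = 0.8492
  1: TP=543, FP=141+47=188, FN=32+24=56 → 1086/1330 = 0.8165
  2: TP=652, FP=125+24=149, FN=38+47=85 → 1304/1538 = 0.8479
Weighted-F1 score = Σ (supportᵢ/N)·F1 scoreᵢ with N=2548: (1212/2548)·0.8492 + (599/2548)·0.8165 + (737/2548)·0.8479 = 0.841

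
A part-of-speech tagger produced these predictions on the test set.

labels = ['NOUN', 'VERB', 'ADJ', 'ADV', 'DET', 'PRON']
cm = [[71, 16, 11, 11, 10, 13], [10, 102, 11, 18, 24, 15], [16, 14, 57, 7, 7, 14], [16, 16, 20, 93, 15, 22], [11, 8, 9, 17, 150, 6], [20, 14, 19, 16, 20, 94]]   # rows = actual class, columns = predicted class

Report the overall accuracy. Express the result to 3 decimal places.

0.571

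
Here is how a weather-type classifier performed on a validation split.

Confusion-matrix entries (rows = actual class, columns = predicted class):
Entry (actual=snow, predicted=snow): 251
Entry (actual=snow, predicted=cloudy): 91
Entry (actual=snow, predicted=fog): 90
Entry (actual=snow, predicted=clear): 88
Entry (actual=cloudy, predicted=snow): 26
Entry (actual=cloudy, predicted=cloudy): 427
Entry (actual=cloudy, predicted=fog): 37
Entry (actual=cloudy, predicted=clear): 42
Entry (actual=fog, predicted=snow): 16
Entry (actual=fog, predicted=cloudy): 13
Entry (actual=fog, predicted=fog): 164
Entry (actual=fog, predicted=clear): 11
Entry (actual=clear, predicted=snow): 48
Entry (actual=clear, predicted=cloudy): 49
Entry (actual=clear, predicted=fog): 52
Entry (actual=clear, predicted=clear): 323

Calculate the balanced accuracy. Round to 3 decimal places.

0.693

Balanced accuracy = mean of per-class recall.
  snow: recall = 251/520 = 0.4827
  cloudy: recall = 427/532 = 0.8026
  fog: recall = 164/204 = 0.8039
  clear: recall = 323/472 = 0.6843
Mean = (0.4827 + 0.8026 + 0.8039 + 0.6843) / 4 = 0.693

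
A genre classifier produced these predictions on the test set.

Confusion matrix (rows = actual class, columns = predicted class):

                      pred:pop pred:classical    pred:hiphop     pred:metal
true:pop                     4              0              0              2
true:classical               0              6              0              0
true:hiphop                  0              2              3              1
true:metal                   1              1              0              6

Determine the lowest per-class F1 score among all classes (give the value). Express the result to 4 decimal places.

0.6667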